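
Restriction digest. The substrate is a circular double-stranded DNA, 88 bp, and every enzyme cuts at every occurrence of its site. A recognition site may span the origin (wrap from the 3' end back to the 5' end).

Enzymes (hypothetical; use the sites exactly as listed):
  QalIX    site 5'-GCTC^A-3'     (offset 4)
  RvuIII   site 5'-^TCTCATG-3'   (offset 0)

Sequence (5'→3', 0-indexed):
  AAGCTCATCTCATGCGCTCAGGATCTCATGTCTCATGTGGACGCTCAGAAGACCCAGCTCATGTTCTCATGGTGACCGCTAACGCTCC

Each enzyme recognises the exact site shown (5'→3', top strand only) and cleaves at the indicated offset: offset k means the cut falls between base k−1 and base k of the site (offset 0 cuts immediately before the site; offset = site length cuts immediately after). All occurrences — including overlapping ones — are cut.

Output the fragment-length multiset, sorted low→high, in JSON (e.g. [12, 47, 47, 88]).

[1,4,4,7,12,14,16,30]

Per-enzyme occurrences:
  QalIX (GCTCA, off=4): starts [2, 15, 42, 56] → cuts [6, 19, 46, 60]
  RvuIII (TCTCATG, off=0): starts [7, 23, 30, 64] → cuts [7, 23, 30, 64]

Pooled cuts: [6, 7, 19, 23, 30, 46, 60, 64]

Fragment lengths:
  6→7: 1 bp
  7→19: 12 bp
  19→23: 4 bp
  23→30: 7 bp
  30→46: 16 bp
  46→60: 14 bp
  60→64: 4 bp
  64→6 (wrap): 88-64+6 = 30 bp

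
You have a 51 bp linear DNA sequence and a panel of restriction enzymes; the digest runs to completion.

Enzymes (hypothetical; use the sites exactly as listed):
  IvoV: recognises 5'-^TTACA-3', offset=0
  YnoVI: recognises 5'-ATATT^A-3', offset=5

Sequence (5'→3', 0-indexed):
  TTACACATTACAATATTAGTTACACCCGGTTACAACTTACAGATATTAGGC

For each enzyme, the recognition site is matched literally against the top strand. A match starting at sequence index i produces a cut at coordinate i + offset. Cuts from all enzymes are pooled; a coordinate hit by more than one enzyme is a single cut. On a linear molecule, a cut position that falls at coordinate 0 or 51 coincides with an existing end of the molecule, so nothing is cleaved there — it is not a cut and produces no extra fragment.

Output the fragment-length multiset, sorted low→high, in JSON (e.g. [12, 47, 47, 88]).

Scan for sites:
  IvoV (TTACA, off=0): starts [0, 7, 19, 29, 36] → cuts [7, 19, 29, 36] (position 0 is a terminus of the linear molecule — no cut)
  YnoVI (ATATTA, off=5): starts [12, 42] → cuts [17, 47]

Pooled cuts: [7, 17, 19, 29, 36, 47]

Fragments:
  [0,7): 7 bp
  [7,17): 10 bp
  [17,19): 2 bp
  [19,29): 10 bp
  [29,36): 7 bp
  [36,47): 11 bp
  [47,51): 4 bp

[2,4,7,7,10,10,11]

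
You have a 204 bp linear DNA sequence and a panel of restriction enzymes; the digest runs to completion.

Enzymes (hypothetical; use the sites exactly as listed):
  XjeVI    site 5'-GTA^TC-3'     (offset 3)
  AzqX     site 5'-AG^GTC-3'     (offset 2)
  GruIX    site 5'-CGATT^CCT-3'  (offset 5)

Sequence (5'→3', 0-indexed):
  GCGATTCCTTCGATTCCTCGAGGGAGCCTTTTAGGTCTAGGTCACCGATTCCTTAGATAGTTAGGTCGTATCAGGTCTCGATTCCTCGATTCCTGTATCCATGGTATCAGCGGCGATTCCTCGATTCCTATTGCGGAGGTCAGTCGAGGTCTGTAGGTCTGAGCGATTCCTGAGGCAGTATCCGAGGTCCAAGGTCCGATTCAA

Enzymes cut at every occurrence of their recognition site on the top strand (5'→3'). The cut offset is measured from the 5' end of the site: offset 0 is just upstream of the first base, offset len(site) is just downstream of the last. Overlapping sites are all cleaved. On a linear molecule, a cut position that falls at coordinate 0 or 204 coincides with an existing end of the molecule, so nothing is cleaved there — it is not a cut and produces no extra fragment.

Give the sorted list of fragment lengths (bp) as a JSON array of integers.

Per-enzyme occurrences:
  XjeVI (GTATC, off=3): starts [67, 94, 103, 177] → cuts [70, 97, 106, 180]
  AzqX (AGGTC, off=2): starts [32, 38, 62, 72, 136, 146, 154, 184, 191] → cuts [34, 40, 64, 74, 138, 148, 156, 186, 193]
  GruIX (CGATTCCT, off=5): starts [1, 10, 45, 78, 86, 113, 121, 163] → cuts [6, 15, 50, 83, 91, 118, 126, 168]

Pooled cuts: [6, 15, 34, 40, 50, 64, 70, 74, 83, 91, 97, 106, 118, 126, 138, 148, 156, 168, 180, 186, 193]

Fragment lengths:
  [0,6): 6 bp
  [6,15): 9 bp
  [15,34): 19 bp
  [34,40): 6 bp
  [40,50): 10 bp
  [50,64): 14 bp
  [64,70): 6 bp
  [70,74): 4 bp
  [74,83): 9 bp
  [83,91): 8 bp
  [91,97): 6 bp
  [97,106): 9 bp
  [106,118): 12 bp
  [118,126): 8 bp
  [126,138): 12 bp
  [138,148): 10 bp
  [148,156): 8 bp
  [156,168): 12 bp
  [168,180): 12 bp
  [180,186): 6 bp
  [186,193): 7 bp
  [193,204): 11 bp

[4,6,6,6,6,6,7,8,8,8,9,9,9,10,10,11,12,12,12,12,14,19]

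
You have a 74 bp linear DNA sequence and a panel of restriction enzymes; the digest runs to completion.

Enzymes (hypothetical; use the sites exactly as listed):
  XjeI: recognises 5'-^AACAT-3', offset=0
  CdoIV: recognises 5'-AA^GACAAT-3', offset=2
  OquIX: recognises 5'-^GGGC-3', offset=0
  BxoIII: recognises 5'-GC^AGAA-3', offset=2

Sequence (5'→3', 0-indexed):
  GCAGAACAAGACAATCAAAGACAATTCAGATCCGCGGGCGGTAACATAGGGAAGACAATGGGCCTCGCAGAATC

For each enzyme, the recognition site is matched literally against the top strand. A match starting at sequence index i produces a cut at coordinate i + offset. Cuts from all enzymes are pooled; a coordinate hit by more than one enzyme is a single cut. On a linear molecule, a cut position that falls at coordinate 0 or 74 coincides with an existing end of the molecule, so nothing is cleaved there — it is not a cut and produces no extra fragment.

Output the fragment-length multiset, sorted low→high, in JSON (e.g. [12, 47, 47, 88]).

Per-enzyme occurrences:
  XjeI AACAT/0: at [42] ⇒ [42]
  CdoIV AAGACAAT/2: at [7, 17, 51] ⇒ [9, 19, 53]
  OquIX GGGC/0: at [35, 59] ⇒ [35, 59]
  BxoIII GCAGAA/2: at [0, 66] ⇒ [2, 68]

Pooled cuts: [2, 9, 19, 35, 42, 53, 59, 68]

Fragments:
  [0,2): 2 bp
  [2,9): 7 bp
  [9,19): 10 bp
  [19,35): 16 bp
  [35,42): 7 bp
  [42,53): 11 bp
  [53,59): 6 bp
  [59,68): 9 bp
  [68,74): 6 bp

[2,6,6,7,7,9,10,11,16]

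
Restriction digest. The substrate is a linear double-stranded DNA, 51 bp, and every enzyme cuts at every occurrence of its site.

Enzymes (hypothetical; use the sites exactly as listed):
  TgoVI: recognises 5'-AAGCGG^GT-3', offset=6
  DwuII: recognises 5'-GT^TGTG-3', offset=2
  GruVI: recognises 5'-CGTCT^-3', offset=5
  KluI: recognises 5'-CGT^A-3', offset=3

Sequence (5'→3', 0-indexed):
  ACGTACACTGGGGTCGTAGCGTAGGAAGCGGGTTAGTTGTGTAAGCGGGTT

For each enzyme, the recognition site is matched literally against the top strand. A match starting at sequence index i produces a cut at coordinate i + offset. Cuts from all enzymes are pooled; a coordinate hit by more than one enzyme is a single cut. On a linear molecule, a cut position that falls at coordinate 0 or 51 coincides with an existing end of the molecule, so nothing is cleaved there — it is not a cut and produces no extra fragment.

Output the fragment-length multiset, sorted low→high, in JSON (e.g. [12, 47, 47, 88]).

Scan for sites:
  TgoVI (AAGCGGGT, off=6): starts [25, 42] → cuts [31, 48]
  DwuII (GTTGTG, off=2): starts [35] → cuts [37]
  GruVI (CGTCT, off=5): no sites
  KluI (CGTA, off=3): starts [1, 14, 19] → cuts [4, 17, 22]

All cut coordinates (distinct, sorted): [4, 17, 22, 31, 37, 48]

Fragment lengths:
  [0,4): 4 bp
  [4,17): 13 bp
  [17,22): 5 bp
  [22,31): 9 bp
  [31,37): 6 bp
  [37,48): 11 bp
  [48,51): 3 bp

[3,4,5,6,9,11,13]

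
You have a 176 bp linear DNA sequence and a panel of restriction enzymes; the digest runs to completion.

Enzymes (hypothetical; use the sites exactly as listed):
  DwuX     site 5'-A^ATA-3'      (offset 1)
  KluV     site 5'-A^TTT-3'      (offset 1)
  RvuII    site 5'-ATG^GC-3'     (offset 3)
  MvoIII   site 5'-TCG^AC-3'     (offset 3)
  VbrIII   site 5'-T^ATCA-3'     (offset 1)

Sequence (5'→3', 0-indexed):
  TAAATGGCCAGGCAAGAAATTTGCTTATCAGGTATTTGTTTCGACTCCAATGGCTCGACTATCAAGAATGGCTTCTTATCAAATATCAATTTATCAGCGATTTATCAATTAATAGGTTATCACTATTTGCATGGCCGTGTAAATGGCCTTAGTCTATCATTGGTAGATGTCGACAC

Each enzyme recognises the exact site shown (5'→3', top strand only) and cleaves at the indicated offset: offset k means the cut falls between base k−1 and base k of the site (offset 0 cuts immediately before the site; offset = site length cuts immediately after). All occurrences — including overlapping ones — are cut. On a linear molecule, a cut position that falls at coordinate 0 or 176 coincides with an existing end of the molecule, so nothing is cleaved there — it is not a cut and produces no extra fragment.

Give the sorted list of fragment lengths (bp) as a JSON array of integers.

[2,3,3,3,4,5,5,5,6,7,7,7,7,8,8,8,8,9,9,10,10,12,13,17]

Per-enzyme occurrences:
  DwuX AATA/1: at [81, 110] ⇒ [82, 111]
  KluV ATTT/1: at [18, 33, 88, 99, 124] ⇒ [19, 34, 89, 100, 125]
  RvuII ATGGC/3: at [3, 49, 67, 130, 142] ⇒ [6, 52, 70, 133, 145]
  MvoIII TCGAC/3: at [40, 54, 169] ⇒ [43, 57, 172]
  VbrIII TATCA/1: at [25, 59, 76, 83, 91, 102, 117, 154] ⇒ [26, 60, 77, 84, 92, 103, 118, 155]

All cut coordinates (distinct, sorted): [6, 19, 26, 34, 43, 52, 57, 60, 70, 77, 82, 84, 89, 92, 100, 103, 111, 118, 125, 133, 145, 155, 172]

Fragments:
  [0,6): 6 bp
  [6,19): 13 bp
  [19,26): 7 bp
  [26,34): 8 bp
  [34,43): 9 bp
  [43,52): 9 bp
  [52,57): 5 bp
  [57,60): 3 bp
  [60,70): 10 bp
  [70,77): 7 bp
  [77,82): 5 bp
  [82,84): 2 bp
  [84,89): 5 bp
  [89,92): 3 bp
  [92,100): 8 bp
  [100,103): 3 bp
  [103,111): 8 bp
  [111,118): 7 bp
  [118,125): 7 bp
  [125,133): 8 bp
  [133,145): 12 bp
  [145,155): 10 bp
  [155,172): 17 bp
  [172,176): 4 bp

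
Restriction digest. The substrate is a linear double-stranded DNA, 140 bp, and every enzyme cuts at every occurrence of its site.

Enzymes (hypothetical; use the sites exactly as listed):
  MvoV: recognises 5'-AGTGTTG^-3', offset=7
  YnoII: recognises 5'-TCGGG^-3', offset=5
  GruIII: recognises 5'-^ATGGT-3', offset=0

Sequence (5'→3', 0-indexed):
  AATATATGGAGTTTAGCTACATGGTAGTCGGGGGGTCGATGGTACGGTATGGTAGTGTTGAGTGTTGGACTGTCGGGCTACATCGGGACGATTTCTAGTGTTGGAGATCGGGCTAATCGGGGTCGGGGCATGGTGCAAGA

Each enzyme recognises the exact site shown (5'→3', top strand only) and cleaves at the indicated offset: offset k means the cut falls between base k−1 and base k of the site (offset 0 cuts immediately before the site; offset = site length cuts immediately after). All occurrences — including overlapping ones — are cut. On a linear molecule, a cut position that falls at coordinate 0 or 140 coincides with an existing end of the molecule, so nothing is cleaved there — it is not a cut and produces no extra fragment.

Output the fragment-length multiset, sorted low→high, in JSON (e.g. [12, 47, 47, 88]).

Scan for sites:
  MvoV (AGTGTTG, off=7): starts [53, 60, 96] → cuts [60, 67, 103]
  YnoII (TCGGG, off=5): starts [27, 72, 82, 107, 116, 122] → cuts [32, 77, 87, 112, 121, 127]
  GruIII (ATGGT, off=0): starts [20, 38, 48, 129] → cuts [20, 38, 48, 129]

Pooled cuts: [20, 32, 38, 48, 60, 67, 77, 87, 103, 112, 121, 127, 129]

Fragments:
  [0,20): 20 bp
  [20,32): 12 bp
  [32,38): 6 bp
  [38,48): 10 bp
  [48,60): 12 bp
  [60,67): 7 bp
  [67,77): 10 bp
  [77,87): 10 bp
  [87,103): 16 bp
  [103,112): 9 bp
  [112,121): 9 bp
  [121,127): 6 bp
  [127,129): 2 bp
  [129,140): 11 bp

[2,6,6,7,9,9,10,10,10,11,12,12,16,20]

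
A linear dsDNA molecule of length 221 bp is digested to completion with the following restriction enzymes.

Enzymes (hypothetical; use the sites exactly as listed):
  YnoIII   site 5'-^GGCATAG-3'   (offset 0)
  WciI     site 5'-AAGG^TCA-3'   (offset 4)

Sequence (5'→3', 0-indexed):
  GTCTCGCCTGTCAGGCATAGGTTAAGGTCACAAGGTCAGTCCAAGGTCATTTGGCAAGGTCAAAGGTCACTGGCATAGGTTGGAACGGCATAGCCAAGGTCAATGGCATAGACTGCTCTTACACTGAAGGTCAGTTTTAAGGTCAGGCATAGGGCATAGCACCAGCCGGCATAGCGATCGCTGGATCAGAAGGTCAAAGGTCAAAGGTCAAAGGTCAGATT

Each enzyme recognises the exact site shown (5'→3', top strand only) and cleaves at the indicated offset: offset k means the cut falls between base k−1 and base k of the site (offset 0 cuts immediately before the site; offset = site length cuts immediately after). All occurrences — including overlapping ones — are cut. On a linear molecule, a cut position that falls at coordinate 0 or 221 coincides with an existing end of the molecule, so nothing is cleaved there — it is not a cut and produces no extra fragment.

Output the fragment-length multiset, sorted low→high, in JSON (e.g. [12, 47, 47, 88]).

Site scan:
  YnoIII (GGCATAG, off=0): starts [13, 71, 86, 104, 145, 152, 167] → cuts [13, 71, 86, 104, 145, 152, 167]
  WciI (AAGGTCA, off=4): starts [23, 31, 42, 55, 62, 95, 126, 138, 189, 196, 203, 210] → cuts [27, 35, 46, 59, 66, 99, 130, 142, 193, 200, 207, 214]

Pooled cuts: [13, 27, 35, 46, 59, 66, 71, 86, 99, 104, 130, 142, 145, 152, 167, 193, 200, 207, 214]

Fragment lengths:
  [0,13): 13 bp
  [13,27): 14 bp
  [27,35): 8 bp
  [35,46): 11 bp
  [46,59): 13 bp
  [59,66): 7 bp
  [66,71): 5 bp
  [71,86): 15 bp
  [86,99): 13 bp
  [99,104): 5 bp
  [104,130): 26 bp
  [130,142): 12 bp
  [142,145): 3 bp
  [145,152): 7 bp
  [152,167): 15 bp
  [167,193): 26 bp
  [193,200): 7 bp
  [200,207): 7 bp
  [207,214): 7 bp
  [214,221): 7 bp

[3,5,5,7,7,7,7,7,7,8,11,12,13,13,13,14,15,15,26,26]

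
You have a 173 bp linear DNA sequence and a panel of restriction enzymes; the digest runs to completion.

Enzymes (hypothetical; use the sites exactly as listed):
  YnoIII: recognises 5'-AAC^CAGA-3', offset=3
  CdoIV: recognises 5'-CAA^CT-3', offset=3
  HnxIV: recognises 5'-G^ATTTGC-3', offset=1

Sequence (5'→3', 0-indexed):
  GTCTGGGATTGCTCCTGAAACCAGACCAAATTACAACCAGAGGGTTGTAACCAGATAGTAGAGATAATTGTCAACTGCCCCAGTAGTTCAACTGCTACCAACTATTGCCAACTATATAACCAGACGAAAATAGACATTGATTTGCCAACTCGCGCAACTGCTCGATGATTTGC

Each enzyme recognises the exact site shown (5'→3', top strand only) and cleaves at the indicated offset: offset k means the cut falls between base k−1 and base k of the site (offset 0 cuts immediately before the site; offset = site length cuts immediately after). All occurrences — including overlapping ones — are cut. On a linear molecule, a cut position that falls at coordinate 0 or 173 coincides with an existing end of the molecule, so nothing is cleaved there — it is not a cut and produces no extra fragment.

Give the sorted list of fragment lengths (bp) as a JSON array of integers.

Scan for sites:
  YnoIII (AACCAGA, off=3): starts [18, 34, 48, 117] → cuts [21, 37, 51, 120]
  CdoIV (CAACT, off=3): starts [71, 88, 98, 108, 145, 154] → cuts [74, 91, 101, 111, 148, 157]
  HnxIV (GATTTGC, off=1): starts [138, 166] → cuts [139, 167]

All cut coordinates (distinct, sorted): [21, 37, 51, 74, 91, 101, 111, 120, 139, 148, 157, 167]

Fragments:
  [0,21): 21 bp
  [21,37): 16 bp
  [37,51): 14 bp
  [51,74): 23 bp
  [74,91): 17 bp
  [91,101): 10 bp
  [101,111): 10 bp
  [111,120): 9 bp
  [120,139): 19 bp
  [139,148): 9 bp
  [148,157): 9 bp
  [157,167): 10 bp
  [167,173): 6 bp

[6,9,9,9,10,10,10,14,16,17,19,21,23]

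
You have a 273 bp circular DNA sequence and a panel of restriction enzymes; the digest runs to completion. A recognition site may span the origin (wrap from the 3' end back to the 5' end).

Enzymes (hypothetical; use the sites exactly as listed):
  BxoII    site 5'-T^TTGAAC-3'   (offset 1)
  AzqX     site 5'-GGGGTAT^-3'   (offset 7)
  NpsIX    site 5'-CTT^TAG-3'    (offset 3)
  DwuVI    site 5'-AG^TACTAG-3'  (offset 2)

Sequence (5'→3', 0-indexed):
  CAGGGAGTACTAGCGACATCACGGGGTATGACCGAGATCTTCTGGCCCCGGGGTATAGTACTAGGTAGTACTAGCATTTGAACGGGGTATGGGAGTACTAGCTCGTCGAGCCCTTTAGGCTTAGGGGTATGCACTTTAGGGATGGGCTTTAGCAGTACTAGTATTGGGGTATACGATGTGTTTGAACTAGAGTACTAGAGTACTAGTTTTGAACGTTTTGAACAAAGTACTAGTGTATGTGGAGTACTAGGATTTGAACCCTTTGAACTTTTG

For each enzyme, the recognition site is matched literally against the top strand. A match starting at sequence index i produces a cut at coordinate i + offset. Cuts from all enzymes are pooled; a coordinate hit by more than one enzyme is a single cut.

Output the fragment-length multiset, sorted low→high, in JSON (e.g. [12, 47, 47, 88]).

[2,5,6,6,8,8,9,9,9,9,9,10,10,11,13,13,15,17,17,18,20,22,27]

Per-enzyme occurrences:
  BxoII (TTTGAAC, off=1): starts [76, 180, 207, 216, 252, 261] → cuts [77, 181, 208, 217, 253, 262]
  AzqX (GGGGTAT, off=7): starts [22, 49, 83, 123, 165] → cuts [29, 56, 90, 130, 172]
  NpsIX (CTTTAG, off=3): starts [112, 133, 146] → cuts [115, 136, 149]
  DwuVI (AGTACTAG, off=2): starts [5, 56, 66, 93, 153, 190, 198, 225, 242] → cuts [7, 58, 68, 95, 155, 192, 200, 227, 244]

Pooled cuts: [7, 29, 56, 58, 68, 77, 90, 95, 115, 130, 136, 149, 155, 172, 181, 192, 200, 208, 217, 227, 244, 253, 262]

Fragment lengths:
  7→29: 22 bp
  29→56: 27 bp
  56→58: 2 bp
  58→68: 10 bp
  68→77: 9 bp
  77→90: 13 bp
  90→95: 5 bp
  95→115: 20 bp
  115→130: 15 bp
  130→136: 6 bp
  136→149: 13 bp
  149→155: 6 bp
  155→172: 17 bp
  172→181: 9 bp
  181→192: 11 bp
  192→200: 8 bp
  200→208: 8 bp
  208→217: 9 bp
  217→227: 10 bp
  227→244: 17 bp
  244→253: 9 bp
  253→262: 9 bp
  262→7 (wrap): 273-262+7 = 18 bp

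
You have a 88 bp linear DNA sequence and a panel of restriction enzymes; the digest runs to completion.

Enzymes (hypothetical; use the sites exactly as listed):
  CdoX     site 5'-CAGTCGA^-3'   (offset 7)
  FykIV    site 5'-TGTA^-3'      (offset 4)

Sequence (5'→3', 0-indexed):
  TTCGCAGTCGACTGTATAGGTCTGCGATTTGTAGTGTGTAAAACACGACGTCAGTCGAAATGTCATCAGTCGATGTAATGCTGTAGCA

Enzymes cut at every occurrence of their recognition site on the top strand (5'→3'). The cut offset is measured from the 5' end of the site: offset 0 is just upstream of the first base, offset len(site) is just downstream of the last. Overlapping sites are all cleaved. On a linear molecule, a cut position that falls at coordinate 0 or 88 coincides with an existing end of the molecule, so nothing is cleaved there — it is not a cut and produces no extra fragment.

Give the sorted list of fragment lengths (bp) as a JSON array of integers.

[3,4,5,7,8,11,15,17,18]

Per-enzyme occurrences:
  CdoX (CAGTCGA, off=7): starts [4, 51, 66] → cuts [11, 58, 73]
  FykIV (TGTA, off=4): starts [12, 29, 36, 73, 81] → cuts [16, 33, 40, 77, 85]

Pooled cuts: [11, 16, 33, 40, 58, 73, 77, 85]

Fragments:
  [0,11): 11 bp
  [11,16): 5 bp
  [16,33): 17 bp
  [33,40): 7 bp
  [40,58): 18 bp
  [58,73): 15 bp
  [73,77): 4 bp
  [77,85): 8 bp
  [85,88): 3 bp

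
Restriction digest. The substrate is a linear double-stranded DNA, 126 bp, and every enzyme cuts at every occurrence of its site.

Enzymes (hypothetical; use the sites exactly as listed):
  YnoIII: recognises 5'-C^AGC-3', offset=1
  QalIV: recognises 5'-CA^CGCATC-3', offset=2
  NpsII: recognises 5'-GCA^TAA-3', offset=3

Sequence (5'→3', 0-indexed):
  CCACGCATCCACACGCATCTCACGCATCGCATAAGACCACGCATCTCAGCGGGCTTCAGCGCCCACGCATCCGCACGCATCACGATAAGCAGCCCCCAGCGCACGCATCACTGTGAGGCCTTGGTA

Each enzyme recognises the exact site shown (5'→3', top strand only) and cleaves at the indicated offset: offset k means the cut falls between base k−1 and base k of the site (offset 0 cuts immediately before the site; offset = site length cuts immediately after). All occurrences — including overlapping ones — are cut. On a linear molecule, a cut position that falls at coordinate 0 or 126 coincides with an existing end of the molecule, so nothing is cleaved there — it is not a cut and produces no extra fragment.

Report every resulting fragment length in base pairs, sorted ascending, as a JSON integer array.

Per-enzyme occurrences:
  YnoIII (CAGC, off=1): starts [46, 56, 89, 96] → cuts [47, 57, 90, 97]
  QalIV (CACGCATC, off=2): starts [1, 11, 20, 37, 63, 73, 101] → cuts [3, 13, 22, 39, 65, 75, 103]
  NpsII (GCATAA, off=3): starts [28] → cuts [31]

All cut coordinates (distinct, sorted): [3, 13, 22, 31, 39, 47, 57, 65, 75, 90, 97, 103]

Fragment lengths:
  [0,3): 3 bp
  [3,13): 10 bp
  [13,22): 9 bp
  [22,31): 9 bp
  [31,39): 8 bp
  [39,47): 8 bp
  [47,57): 10 bp
  [57,65): 8 bp
  [65,75): 10 bp
  [75,90): 15 bp
  [90,97): 7 bp
  [97,103): 6 bp
  [103,126): 23 bp

[3,6,7,8,8,8,9,9,10,10,10,15,23]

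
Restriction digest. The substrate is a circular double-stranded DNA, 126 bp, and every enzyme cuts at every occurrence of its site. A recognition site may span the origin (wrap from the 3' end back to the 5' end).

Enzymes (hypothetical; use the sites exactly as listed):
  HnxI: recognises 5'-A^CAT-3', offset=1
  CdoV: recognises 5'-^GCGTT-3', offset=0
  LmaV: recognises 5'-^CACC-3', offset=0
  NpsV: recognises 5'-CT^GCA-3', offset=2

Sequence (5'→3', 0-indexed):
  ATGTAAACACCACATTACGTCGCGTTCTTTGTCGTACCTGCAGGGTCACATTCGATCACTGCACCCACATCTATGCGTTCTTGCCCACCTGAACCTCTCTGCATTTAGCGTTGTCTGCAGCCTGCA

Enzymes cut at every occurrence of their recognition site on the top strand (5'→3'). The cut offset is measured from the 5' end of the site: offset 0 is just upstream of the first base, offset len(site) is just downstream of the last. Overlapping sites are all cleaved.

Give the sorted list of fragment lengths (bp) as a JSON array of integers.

[1,5,6,7,7,7,9,9,9,10,11,12,15,18]

Site scan:
  HnxI ACAT/1: at [11, 47, 66] ⇒ [12, 48, 67]
  CdoV GCGTT/0: at [21, 74, 107] ⇒ [21, 74, 107]
  LmaV CACC/0: at [7, 61, 85] ⇒ [7, 61, 85]
  NpsV CTGCA/2: at [37, 58, 98, 114, 121] ⇒ [39, 60, 100, 116, 123]

All cut coordinates (distinct, sorted): [7, 12, 21, 39, 48, 60, 61, 67, 74, 85, 100, 107, 116, 123]

Fragments:
  7→12: 5 bp
  12→21: 9 bp
  21→39: 18 bp
  39→48: 9 bp
  48→60: 12 bp
  60→61: 1 bp
  61→67: 6 bp
  67→74: 7 bp
  74→85: 11 bp
  85→100: 15 bp
  100→107: 7 bp
  107→116: 9 bp
  116→123: 7 bp
  123→7 (wrap): 126-123+7 = 10 bp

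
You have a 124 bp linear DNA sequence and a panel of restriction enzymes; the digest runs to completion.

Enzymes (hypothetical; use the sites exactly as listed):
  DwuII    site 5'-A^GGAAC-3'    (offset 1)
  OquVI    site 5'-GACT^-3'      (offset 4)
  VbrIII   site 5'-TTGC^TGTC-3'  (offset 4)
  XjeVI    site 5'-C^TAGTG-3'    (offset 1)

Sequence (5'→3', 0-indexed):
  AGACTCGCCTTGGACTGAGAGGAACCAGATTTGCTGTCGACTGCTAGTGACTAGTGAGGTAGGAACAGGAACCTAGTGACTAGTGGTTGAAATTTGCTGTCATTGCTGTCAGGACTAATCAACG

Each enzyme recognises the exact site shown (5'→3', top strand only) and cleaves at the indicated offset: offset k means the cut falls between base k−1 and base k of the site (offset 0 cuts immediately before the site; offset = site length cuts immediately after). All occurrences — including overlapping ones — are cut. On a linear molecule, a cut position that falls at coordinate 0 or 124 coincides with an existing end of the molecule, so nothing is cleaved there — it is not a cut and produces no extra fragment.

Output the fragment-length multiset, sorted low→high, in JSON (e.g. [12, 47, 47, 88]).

Site scan:
  DwuII (AGGAAC, off=1): starts [19, 60, 66] → cuts [20, 61, 67]
  OquVI (GACT, off=4): starts [1, 12, 38, 48, 77, 112] → cuts [5, 16, 42, 52, 81, 116]
  VbrIII (TTGCTGTC, off=4): starts [30, 93, 102] → cuts [34, 97, 106]
  XjeVI (CTAGTG, off=1): starts [43, 50, 72, 79] → cuts [44, 51, 73, 80]

Pooled cuts: [5, 16, 20, 34, 42, 44, 51, 52, 61, 67, 73, 80, 81, 97, 106, 116]

Fragments:
  [0,5): 5 bp
  [5,16): 11 bp
  [16,20): 4 bp
  [20,34): 14 bp
  [34,42): 8 bp
  [42,44): 2 bp
  [44,51): 7 bp
  [51,52): 1 bp
  [52,61): 9 bp
  [61,67): 6 bp
  [67,73): 6 bp
  [73,80): 7 bp
  [80,81): 1 bp
  [81,97): 16 bp
  [97,106): 9 bp
  [106,116): 10 bp
  [116,124): 8 bp

[1,1,2,4,5,6,6,7,7,8,8,9,9,10,11,14,16]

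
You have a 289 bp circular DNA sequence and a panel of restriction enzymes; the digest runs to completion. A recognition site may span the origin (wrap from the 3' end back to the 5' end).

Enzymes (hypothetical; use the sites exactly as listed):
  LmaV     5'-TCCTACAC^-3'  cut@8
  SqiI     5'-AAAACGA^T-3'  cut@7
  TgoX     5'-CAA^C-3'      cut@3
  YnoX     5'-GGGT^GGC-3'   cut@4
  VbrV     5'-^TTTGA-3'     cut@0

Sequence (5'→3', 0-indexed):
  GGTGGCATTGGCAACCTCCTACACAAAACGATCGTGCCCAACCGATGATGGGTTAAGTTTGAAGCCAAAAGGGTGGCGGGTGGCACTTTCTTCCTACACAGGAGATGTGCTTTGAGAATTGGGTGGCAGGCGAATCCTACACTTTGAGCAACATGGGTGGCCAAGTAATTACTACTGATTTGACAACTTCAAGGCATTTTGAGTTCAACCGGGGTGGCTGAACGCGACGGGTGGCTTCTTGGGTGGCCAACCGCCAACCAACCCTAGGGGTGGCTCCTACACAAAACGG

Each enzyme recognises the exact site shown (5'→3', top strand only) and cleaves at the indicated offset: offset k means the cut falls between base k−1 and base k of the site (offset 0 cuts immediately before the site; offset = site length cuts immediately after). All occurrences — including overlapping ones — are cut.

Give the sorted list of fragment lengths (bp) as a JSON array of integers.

Per-enzyme occurrences:
  LmaV TCCTACAC/8: at [16, 91, 134, 274] ⇒ [24, 99, 142, 282]
  SqiI AAAACGAT/7: at [24] ⇒ [31]
  TgoX CAAC/3: at [11, 38, 148, 183, 205, 247, 254, 258] ⇒ [14, 41, 151, 186, 208, 250, 257, 261]
  YnoX GGGTGGC/4: at [70, 77, 120, 154, 211, 228, 240, 267, 288] ⇒ [3, 74, 81, 124, 158, 215, 232, 244, 271]
  VbrV TTTGA/0: at [57, 110, 142, 178, 197] ⇒ [57, 110, 142, 178, 197]

All cut coordinates (distinct, sorted): [3, 14, 24, 31, 41, 57, 74, 81, 99, 110, 124, 142, 151, 158, 178, 186, 197, 208, 215, 232, 244, 250, 257, 261, 271, 282]

Fragment lengths:
  3→14: 11 bp
  14→24: 10 bp
  24→31: 7 bp
  31→41: 10 bp
  41→57: 16 bp
  57→74: 17 bp
  74→81: 7 bp
  81→99: 18 bp
  99→110: 11 bp
  110→124: 14 bp
  124→142: 18 bp
  142→151: 9 bp
  151→158: 7 bp
  158→178: 20 bp
  178→186: 8 bp
  186→197: 11 bp
  197→208: 11 bp
  208→215: 7 bp
  215→232: 17 bp
  232→244: 12 bp
  244→250: 6 bp
  250→257: 7 bp
  257→261: 4 bp
  261→271: 10 bp
  271→282: 11 bp
  282→3 (wrap): 289-282+3 = 10 bp

[4,6,7,7,7,7,7,8,9,10,10,10,10,11,11,11,11,11,12,14,16,17,17,18,18,20]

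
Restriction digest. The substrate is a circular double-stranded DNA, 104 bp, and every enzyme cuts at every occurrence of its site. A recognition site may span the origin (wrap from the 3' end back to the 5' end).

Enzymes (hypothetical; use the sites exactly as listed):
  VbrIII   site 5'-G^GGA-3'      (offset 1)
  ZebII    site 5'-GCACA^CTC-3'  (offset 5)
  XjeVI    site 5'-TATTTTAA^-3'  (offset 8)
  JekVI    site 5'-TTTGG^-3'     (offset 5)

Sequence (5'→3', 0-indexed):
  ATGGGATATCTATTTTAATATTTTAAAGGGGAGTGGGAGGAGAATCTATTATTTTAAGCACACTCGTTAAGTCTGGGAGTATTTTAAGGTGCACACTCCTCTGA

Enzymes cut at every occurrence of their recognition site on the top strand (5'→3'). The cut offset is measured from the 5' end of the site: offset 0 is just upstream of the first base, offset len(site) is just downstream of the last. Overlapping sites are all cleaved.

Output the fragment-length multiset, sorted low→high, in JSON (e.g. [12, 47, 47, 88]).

[3,5,6,8,8,12,12,13,15,22]

Scan for sites:
  VbrIII (GGGA, off=1): starts [2, 28, 34, 74] → cuts [3, 29, 35, 75]
  ZebII (GCACACTC, off=5): starts [57, 90] → cuts [62, 95]
  XjeVI (TATTTTAA, off=8): starts [10, 18, 49, 79] → cuts [18, 26, 57, 87]
  JekVI (TTTGG, off=5): no sites

Pooled cuts: [3, 18, 26, 29, 35, 57, 62, 75, 87, 95]

Fragments:
  3→18: 15 bp
  18→26: 8 bp
  26→29: 3 bp
  29→35: 6 bp
  35→57: 22 bp
  57→62: 5 bp
  62→75: 13 bp
  75→87: 12 bp
  87→95: 8 bp
  95→3 (wrap): 104-95+3 = 12 bp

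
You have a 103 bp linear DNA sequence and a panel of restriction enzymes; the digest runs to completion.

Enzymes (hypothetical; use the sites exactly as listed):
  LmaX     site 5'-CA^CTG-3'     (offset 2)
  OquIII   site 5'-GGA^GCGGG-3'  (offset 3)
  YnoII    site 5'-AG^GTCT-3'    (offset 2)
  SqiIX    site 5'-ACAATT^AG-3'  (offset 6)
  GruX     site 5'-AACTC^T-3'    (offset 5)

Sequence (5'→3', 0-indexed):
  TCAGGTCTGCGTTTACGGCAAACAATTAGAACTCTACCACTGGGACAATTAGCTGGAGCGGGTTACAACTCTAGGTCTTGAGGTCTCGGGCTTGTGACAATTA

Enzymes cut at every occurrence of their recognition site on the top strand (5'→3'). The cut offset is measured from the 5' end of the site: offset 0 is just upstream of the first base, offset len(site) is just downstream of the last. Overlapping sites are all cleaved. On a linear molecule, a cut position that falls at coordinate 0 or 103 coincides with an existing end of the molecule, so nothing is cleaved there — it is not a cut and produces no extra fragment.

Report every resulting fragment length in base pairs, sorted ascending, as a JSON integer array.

[3,4,5,7,7,8,11,14,21,23]

Per-enzyme occurrences:
  LmaX (CACTG, off=2): starts [37] → cuts [39]
  OquIII (GGAGCGGG, off=3): starts [54] → cuts [57]
  YnoII (AGGTCT, off=2): starts [2, 72, 80] → cuts [4, 74, 82]
  SqiIX (ACAATTAG, off=6): starts [21, 44] → cuts [27, 50]
  GruX (AACTCT, off=5): starts [29, 66] → cuts [34, 71]

All cut coordinates (distinct, sorted): [4, 27, 34, 39, 50, 57, 71, 74, 82]

Fragment lengths:
  [0,4): 4 bp
  [4,27): 23 bp
  [27,34): 7 bp
  [34,39): 5 bp
  [39,50): 11 bp
  [50,57): 7 bp
  [57,71): 14 bp
  [71,74): 3 bp
  [74,82): 8 bp
  [82,103): 21 bp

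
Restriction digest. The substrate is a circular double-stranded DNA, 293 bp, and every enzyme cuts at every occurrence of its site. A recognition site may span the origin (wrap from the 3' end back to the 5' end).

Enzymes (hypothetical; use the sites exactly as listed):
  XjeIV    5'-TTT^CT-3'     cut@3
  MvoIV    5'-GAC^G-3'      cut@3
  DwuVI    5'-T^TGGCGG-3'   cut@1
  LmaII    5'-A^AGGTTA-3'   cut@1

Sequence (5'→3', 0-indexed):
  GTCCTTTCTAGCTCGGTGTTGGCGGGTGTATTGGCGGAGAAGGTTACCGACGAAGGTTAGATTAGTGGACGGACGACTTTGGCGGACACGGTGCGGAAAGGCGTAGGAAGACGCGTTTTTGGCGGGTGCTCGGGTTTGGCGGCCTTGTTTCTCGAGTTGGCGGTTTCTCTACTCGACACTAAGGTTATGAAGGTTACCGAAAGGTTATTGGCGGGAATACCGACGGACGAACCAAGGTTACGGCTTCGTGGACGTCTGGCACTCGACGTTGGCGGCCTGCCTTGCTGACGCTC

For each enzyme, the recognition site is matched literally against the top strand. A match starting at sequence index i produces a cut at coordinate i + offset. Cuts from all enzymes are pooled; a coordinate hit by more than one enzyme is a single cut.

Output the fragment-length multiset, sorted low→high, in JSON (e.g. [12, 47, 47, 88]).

Per-enzyme occurrences:
  XjeIV (TTTCT, off=3): starts [4, 147, 163] → cuts [7, 150, 166]
  MvoIV (GACG, off=3): starts [48, 67, 71, 109, 221, 225, 250, 264, 286] → cuts [51, 70, 74, 112, 224, 228, 253, 267, 289]
  DwuVI (TTGGCGG, off=1): starts [18, 30, 78, 118, 135, 156, 207, 268] → cuts [19, 31, 79, 119, 136, 157, 208, 269]
  LmaII (AAGGTTA, off=1): starts [39, 52, 180, 189, 200, 233] → cuts [40, 53, 181, 190, 201, 234]

All cut coordinates (distinct, sorted): [7, 19, 31, 40, 51, 53, 70, 74, 79, 112, 119, 136, 150, 157, 166, 181, 190, 201, 208, 224, 228, 234, 253, 267, 269, 289]

Fragment lengths:
  7→19: 12 bp
  19→31: 12 bp
  31→40: 9 bp
  40→51: 11 bp
  51→53: 2 bp
  53→70: 17 bp
  70→74: 4 bp
  74→79: 5 bp
  79→112: 33 bp
  112→119: 7 bp
  119→136: 17 bp
  136→150: 14 bp
  150→157: 7 bp
  157→166: 9 bp
  166→181: 15 bp
  181→190: 9 bp
  190→201: 11 bp
  201→208: 7 bp
  208→224: 16 bp
  224→228: 4 bp
  228→234: 6 bp
  234→253: 19 bp
  253→267: 14 bp
  267→269: 2 bp
  269→289: 20 bp
  289→7 (wrap): 293-289+7 = 11 bp

[2,2,4,4,5,6,7,7,7,9,9,9,11,11,11,12,12,14,14,15,16,17,17,19,20,33]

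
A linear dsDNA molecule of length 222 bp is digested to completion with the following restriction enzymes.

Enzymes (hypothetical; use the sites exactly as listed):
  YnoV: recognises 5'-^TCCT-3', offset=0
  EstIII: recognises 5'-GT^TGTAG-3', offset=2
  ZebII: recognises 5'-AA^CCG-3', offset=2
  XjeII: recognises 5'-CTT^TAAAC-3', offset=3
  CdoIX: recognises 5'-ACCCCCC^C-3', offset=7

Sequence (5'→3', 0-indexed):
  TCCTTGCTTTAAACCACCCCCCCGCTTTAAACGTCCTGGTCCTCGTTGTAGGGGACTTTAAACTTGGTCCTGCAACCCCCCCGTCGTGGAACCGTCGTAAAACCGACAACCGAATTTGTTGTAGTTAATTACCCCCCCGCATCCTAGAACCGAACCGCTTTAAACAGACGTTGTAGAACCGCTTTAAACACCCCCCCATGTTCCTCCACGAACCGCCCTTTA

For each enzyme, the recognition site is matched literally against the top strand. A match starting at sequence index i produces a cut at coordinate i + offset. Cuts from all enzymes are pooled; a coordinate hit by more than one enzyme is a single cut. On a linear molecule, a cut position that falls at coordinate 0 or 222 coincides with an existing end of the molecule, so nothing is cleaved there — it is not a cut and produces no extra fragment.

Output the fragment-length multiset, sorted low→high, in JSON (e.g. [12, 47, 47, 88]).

[4,5,5,5,6,6,6,6,7,7,7,8,9,9,10,10,10,11,11,11,12,12,13,14,18]

Site scan:
  YnoV (TCCT, off=0): starts [0, 33, 39, 67, 141, 201] → cuts [33, 39, 67, 141, 201] (position 0 is a terminus of the linear molecule — no cut)
  EstIII (GTTGTAG, off=2): starts [44, 117, 169] → cuts [46, 119, 171]
  ZebII (AACCG, off=2): starts [89, 100, 107, 147, 152, 176, 210] → cuts [91, 102, 109, 149, 154, 178, 212]
  XjeII (CTTTAAAC, off=3): starts [6, 24, 55, 157, 181] → cuts [9, 27, 58, 160, 184]
  CdoIX (ACCCCCCC, off=7): starts [15, 74, 130, 189] → cuts [22, 81, 137, 196]

Pooled cuts: [9, 22, 27, 33, 39, 46, 58, 67, 81, 91, 102, 109, 119, 137, 141, 149, 154, 160, 171, 178, 184, 196, 201, 212]

Fragment lengths:
  [0,9): 9 bp
  [9,22): 13 bp
  [22,27): 5 bp
  [27,33): 6 bp
  [33,39): 6 bp
  [39,46): 7 bp
  [46,58): 12 bp
  [58,67): 9 bp
  [67,81): 14 bp
  [81,91): 10 bp
  [91,102): 11 bp
  [102,109): 7 bp
  [109,119): 10 bp
  [119,137): 18 bp
  [137,141): 4 bp
  [141,149): 8 bp
  [149,154): 5 bp
  [154,160): 6 bp
  [160,171): 11 bp
  [171,178): 7 bp
  [178,184): 6 bp
  [184,196): 12 bp
  [196,201): 5 bp
  [201,212): 11 bp
  [212,222): 10 bp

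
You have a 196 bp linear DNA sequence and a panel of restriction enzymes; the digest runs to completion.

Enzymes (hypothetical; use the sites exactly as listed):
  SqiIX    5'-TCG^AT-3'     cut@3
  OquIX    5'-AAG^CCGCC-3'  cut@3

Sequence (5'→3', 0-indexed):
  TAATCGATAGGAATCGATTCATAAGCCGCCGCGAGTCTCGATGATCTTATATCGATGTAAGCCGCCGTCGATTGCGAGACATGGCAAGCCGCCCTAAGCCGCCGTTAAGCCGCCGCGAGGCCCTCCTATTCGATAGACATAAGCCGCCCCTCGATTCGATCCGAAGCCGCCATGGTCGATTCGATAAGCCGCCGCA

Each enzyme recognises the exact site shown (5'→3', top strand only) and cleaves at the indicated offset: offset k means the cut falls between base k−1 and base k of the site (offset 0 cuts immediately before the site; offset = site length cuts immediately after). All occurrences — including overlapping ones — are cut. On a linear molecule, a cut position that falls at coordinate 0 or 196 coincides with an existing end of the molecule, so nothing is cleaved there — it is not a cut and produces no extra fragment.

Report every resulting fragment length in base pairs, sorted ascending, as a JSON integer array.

[5,5,5,6,7,8,8,9,9,10,10,10,11,11,12,14,15,18,23]

Scan for sites:
  SqiIX (TCGAT, off=3): starts [3, 13, 37, 51, 67, 129, 150, 155, 175, 180] → cuts [6, 16, 40, 54, 70, 132, 153, 158, 178, 183]
  OquIX (AAGCCGCC, off=3): starts [22, 58, 85, 95, 106, 140, 163, 185] → cuts [25, 61, 88, 98, 109, 143, 166, 188]

Pooled cuts: [6, 16, 25, 40, 54, 61, 70, 88, 98, 109, 132, 143, 153, 158, 166, 178, 183, 188]

Fragment lengths:
  [0,6): 6 bp
  [6,16): 10 bp
  [16,25): 9 bp
  [25,40): 15 bp
  [40,54): 14 bp
  [54,61): 7 bp
  [61,70): 9 bp
  [70,88): 18 bp
  [88,98): 10 bp
  [98,109): 11 bp
  [109,132): 23 bp
  [132,143): 11 bp
  [143,153): 10 bp
  [153,158): 5 bp
  [158,166): 8 bp
  [166,178): 12 bp
  [178,183): 5 bp
  [183,188): 5 bp
  [188,196): 8 bp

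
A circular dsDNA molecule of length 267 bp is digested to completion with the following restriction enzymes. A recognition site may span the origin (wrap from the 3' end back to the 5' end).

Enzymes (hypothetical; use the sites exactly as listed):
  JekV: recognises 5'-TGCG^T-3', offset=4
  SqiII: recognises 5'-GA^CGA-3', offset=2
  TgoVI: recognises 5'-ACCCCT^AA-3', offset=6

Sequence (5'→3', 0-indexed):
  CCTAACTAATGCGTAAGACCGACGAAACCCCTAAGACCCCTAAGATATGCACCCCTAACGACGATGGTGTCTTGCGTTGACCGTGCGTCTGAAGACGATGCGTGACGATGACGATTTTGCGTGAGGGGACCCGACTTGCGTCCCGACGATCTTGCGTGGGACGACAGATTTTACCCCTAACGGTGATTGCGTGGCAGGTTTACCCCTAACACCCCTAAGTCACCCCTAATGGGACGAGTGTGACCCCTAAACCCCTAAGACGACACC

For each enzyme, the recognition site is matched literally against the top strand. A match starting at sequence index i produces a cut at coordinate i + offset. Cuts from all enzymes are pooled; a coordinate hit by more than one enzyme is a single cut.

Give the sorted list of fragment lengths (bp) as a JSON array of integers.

[3,4,5,5,6,6,7,7,8,8,9,9,9,10,10,10,10,10,11,11,13,14,15,15,16,17,19]

Scan for sites:
  JekV TGCGT/4: at [9, 72, 83, 98, 117, 136, 152, 187] ⇒ [13, 76, 87, 102, 121, 140, 156, 191]
  SqiII GACGA/2: at [20, 59, 93, 103, 109, 144, 159, 232, 258] ⇒ [22, 61, 95, 105, 111, 146, 161, 234, 260]
  TgoVI ACCCCTAA/6: at [26, 35, 50, 172, 201, 210, 221, 242, 250, 264] ⇒ [3, 32, 41, 56, 178, 207, 216, 227, 248, 256]

Pooled cuts: [3, 13, 22, 32, 41, 56, 61, 76, 87, 95, 102, 105, 111, 121, 140, 146, 156, 161, 178, 191, 207, 216, 227, 234, 248, 256, 260]

Fragments:
  3→13: 10 bp
  13→22: 9 bp
  22→32: 10 bp
  32→41: 9 bp
  41→56: 15 bp
  56→61: 5 bp
  61→76: 15 bp
  76→87: 11 bp
  87→95: 8 bp
  95→102: 7 bp
  102→105: 3 bp
  105→111: 6 bp
  111→121: 10 bp
  121→140: 19 bp
  140→146: 6 bp
  146→156: 10 bp
  156→161: 5 bp
  161→178: 17 bp
  178→191: 13 bp
  191→207: 16 bp
  207→216: 9 bp
  216→227: 11 bp
  227→234: 7 bp
  234→248: 14 bp
  248→256: 8 bp
  256→260: 4 bp
  260→3 (wrap): 267-260+3 = 10 bp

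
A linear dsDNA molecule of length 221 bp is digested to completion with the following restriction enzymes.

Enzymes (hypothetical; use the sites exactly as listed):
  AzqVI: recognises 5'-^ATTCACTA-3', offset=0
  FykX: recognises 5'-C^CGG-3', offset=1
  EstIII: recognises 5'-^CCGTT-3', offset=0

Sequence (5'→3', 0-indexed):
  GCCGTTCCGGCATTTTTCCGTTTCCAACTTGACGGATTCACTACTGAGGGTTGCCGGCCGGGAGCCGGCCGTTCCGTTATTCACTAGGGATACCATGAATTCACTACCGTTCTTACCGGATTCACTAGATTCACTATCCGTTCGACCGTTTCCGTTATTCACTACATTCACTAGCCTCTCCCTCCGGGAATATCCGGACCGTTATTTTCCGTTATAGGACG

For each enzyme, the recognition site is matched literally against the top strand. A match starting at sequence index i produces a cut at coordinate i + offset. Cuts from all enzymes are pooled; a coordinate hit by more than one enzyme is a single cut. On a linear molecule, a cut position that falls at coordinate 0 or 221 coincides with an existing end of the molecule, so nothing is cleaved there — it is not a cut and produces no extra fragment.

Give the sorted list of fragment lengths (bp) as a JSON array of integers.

Scan for sites:
  AzqVI ATTCACTA/0: at [35, 78, 98, 119, 128, 156, 165] ⇒ [35, 78, 98, 119, 128, 156, 165]
  FykX CCGG/1: at [6, 53, 57, 64, 115, 183, 193] ⇒ [7, 54, 58, 65, 116, 184, 194]
  EstIII CCGTT/0: at [1, 17, 68, 73, 106, 137, 145, 151, 198, 208] ⇒ [1, 17, 68, 73, 106, 137, 145, 151, 198, 208]

All cut coordinates (distinct, sorted): [1, 7, 17, 35, 54, 58, 65, 68, 73, 78, 98, 106, 116, 119, 128, 137, 145, 151, 156, 165, 184, 194, 198, 208]

Fragments:
  [0,1): 1 bp
  [1,7): 6 bp
  [7,17): 10 bp
  [17,35): 18 bp
  [35,54): 19 bp
  [54,58): 4 bp
  [58,65): 7 bp
  [65,68): 3 bp
  [68,73): 5 bp
  [73,78): 5 bp
  [78,98): 20 bp
  [98,106): 8 bp
  [106,116): 10 bp
  [116,119): 3 bp
  [119,128): 9 bp
  [128,137): 9 bp
  [137,145): 8 bp
  [145,151): 6 bp
  [151,156): 5 bp
  [156,165): 9 bp
  [165,184): 19 bp
  [184,194): 10 bp
  [194,198): 4 bp
  [198,208): 10 bp
  [208,221): 13 bp

[1,3,3,4,4,5,5,5,6,6,7,8,8,9,9,9,10,10,10,10,13,18,19,19,20]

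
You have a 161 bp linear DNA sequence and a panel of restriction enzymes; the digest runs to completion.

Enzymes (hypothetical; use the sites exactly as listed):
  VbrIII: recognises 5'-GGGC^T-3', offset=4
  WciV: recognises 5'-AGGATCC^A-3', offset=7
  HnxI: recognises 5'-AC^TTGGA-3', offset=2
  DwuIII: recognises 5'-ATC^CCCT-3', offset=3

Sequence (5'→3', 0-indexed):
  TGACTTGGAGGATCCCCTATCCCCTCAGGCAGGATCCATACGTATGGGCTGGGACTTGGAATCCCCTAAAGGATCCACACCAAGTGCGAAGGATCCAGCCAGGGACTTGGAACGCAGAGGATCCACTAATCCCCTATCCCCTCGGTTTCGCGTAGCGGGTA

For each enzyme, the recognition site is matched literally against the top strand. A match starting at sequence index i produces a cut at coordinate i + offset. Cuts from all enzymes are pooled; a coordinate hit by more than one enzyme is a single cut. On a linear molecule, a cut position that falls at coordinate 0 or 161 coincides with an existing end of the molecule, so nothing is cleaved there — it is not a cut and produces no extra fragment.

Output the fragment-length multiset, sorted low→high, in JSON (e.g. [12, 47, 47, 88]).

Scan for sites:
  VbrIII (GGGCT, off=4): starts [45] → cuts [49]
  WciV (AGGATCCA, off=7): starts [30, 69, 89, 117] → cuts [37, 76, 96, 124]
  HnxI (ACTTGGA, off=2): starts [2, 53, 104] → cuts [4, 55, 106]
  DwuIII (ATCCCCT, off=3): starts [11, 18, 60, 128, 135] → cuts [14, 21, 63, 131, 138]

Pooled cuts: [4, 14, 21, 37, 49, 55, 63, 76, 96, 106, 124, 131, 138]

Fragment lengths:
  [0,4): 4 bp
  [4,14): 10 bp
  [14,21): 7 bp
  [21,37): 16 bp
  [37,49): 12 bp
  [49,55): 6 bp
  [55,63): 8 bp
  [63,76): 13 bp
  [76,96): 20 bp
  [96,106): 10 bp
  [106,124): 18 bp
  [124,131): 7 bp
  [131,138): 7 bp
  [138,161): 23 bp

[4,6,7,7,7,8,10,10,12,13,16,18,20,23]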